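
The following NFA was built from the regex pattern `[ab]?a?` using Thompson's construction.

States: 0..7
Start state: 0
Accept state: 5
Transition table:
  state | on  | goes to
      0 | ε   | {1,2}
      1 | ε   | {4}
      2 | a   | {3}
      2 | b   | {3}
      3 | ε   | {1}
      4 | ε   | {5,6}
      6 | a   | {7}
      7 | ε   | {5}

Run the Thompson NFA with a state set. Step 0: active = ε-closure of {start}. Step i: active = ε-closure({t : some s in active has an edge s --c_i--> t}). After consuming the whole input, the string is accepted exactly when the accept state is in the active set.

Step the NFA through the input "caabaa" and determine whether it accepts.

start: ε-closure({0}) = {0,1,2,4,5,6}
'c' @ 1: {}  — dead — no transitions
rest 'aabaa' ignored (set empty)
end set {} — state 5 not in

Answer: REJECT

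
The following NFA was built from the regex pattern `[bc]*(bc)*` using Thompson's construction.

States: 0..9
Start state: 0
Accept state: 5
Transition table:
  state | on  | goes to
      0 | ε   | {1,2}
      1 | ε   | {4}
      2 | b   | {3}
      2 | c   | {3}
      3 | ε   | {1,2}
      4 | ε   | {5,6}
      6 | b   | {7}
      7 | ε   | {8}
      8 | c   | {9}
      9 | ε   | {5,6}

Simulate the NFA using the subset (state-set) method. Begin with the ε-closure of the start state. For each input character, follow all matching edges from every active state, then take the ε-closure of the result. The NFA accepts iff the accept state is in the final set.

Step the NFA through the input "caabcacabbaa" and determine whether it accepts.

Answer: REJECT

Derivation:
S₀ = ε-closure({0}) = {0,1,2,4,5,6}
'c' @ 1: {1,2,3,4,5,6}  (accept∈set)
'a' @ 2: {}  — state set empty
rest 'abcacabbaa' ignored (set empty)
after full input: {}  (accept=5 not in)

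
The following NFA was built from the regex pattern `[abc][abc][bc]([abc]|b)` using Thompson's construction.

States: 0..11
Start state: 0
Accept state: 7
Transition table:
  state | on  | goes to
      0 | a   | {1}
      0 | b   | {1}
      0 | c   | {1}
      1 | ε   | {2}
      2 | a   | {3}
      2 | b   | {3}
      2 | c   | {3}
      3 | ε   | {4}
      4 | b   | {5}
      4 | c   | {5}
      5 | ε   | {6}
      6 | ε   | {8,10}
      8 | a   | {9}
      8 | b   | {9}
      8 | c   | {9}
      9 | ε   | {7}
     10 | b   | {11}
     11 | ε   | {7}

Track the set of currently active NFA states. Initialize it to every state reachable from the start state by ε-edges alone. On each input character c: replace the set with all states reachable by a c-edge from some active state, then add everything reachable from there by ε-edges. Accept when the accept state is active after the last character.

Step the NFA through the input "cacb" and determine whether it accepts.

S₀ = ε-closure({0}) = {0}
'c' @ 1: {1,2}
'a' @ 2: {3,4}
'c' @ 3: {5,6,8,10}
'b' @ 4: {7,9,11}  (accept∈set)
end set {7,9,11} — state 7 in

Answer: ACCEPT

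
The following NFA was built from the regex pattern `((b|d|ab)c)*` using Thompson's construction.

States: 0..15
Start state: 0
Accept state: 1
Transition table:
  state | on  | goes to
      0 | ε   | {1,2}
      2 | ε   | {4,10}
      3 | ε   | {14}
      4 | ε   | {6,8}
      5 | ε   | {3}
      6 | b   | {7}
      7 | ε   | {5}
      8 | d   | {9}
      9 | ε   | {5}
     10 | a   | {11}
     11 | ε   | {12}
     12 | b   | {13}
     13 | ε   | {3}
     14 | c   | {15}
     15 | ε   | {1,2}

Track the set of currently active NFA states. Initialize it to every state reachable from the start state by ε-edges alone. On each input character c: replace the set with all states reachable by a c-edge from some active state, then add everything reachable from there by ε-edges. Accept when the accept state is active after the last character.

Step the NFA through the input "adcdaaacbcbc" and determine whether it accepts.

Answer: REJECT

Derivation:
initial (ε-close {0}): {0,1,2,4,6,8,10}
'a' @ 1: {11,12}
'd' @ 2: {}  — state set empty
rest 'cdaaacbcbc' ignored (set empty)
end set {} — state 1 not in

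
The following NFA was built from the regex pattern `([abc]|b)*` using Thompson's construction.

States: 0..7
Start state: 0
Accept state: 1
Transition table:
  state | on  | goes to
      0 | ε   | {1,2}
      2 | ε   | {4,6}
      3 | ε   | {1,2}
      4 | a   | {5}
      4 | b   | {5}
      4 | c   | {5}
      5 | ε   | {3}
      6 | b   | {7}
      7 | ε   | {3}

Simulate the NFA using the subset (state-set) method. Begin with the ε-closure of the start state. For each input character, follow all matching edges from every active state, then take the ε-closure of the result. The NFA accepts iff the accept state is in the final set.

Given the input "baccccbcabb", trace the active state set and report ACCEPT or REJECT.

initial (ε-close {0}): {0,1,2,4,6}
'b' @ 1: {1,2,3,4,5,6,7}  [accepting]
'a' @ 2: {1,2,3,4,5,6}  [accepting]
'c' @ 3: {1,2,3,4,5,6}  [accepting]
'c' @ 4: {1,2,3,4,5,6}  [accepting]
'c' @ 5: {1,2,3,4,5,6}  [accepting]
'c' @ 6: {1,2,3,4,5,6}  [accepting]
'b' @ 7: {1,2,3,4,5,6,7}  [accepting]
'c' @ 8: {1,2,3,4,5,6}  [accepting]
'a' @ 9: {1,2,3,4,5,6}  [accepting]
'b' @ 10: {1,2,3,4,5,6,7}  [accepting]
'b' @ 11: {1,2,3,4,5,6,7}  [accepting]
end set {1,2,3,4,5,6,7} — state 1 in

Answer: ACCEPT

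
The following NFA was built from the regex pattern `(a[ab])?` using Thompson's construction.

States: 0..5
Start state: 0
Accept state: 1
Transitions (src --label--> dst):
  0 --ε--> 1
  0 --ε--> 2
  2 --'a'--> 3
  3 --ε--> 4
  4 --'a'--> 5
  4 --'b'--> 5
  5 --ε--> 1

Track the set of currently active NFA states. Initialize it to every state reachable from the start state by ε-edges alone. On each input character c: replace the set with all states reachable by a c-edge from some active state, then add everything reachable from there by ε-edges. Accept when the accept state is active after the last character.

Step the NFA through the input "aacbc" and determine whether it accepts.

Answer: REJECT

Steps:
start: ε-closure({0}) = {0,1,2}
'a' @ 1: {3,4}
'a' @ 2: {1,5}  [accepting]
'c' @ 3: {}  — state set empty
rest 'bc' ignored (set empty)
final: {}; accept 1 not in set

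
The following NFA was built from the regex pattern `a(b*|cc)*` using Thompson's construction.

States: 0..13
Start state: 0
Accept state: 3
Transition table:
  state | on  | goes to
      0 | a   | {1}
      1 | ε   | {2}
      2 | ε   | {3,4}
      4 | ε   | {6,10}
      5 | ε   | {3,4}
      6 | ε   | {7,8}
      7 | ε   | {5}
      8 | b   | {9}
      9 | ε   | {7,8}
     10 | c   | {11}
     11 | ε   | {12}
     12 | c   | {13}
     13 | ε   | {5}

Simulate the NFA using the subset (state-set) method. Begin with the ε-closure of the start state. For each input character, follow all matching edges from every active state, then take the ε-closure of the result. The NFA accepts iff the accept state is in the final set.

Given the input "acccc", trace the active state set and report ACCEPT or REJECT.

Answer: ACCEPT

Steps:
initial (ε-close {0}): {0}
'a' @ 1: {1,2,3,4,5,6,7,8,10}  (accept∈set)
'c' @ 2: {11,12}
'c' @ 3: {3,4,5,6,7,8,10,13}  (accept∈set)
'c' @ 4: {11,12}
'c' @ 5: {3,4,5,6,7,8,10,13}  (accept∈set)
end set {3,4,5,6,7,8,10,13} — state 3 in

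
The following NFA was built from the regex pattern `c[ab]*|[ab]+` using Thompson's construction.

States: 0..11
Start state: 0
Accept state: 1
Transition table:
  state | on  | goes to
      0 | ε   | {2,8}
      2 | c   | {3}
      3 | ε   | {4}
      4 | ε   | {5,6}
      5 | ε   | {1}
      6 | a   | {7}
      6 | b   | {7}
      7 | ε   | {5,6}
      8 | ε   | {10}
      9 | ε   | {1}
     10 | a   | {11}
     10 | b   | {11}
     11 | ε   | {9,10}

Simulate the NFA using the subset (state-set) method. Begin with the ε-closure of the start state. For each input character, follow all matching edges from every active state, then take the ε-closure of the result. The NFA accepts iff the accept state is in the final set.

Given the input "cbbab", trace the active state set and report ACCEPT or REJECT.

Answer: ACCEPT

Trace:
S₀ = ε-closure({0}) = {0,2,8,10}
'c' @ 1: {1,3,4,5,6}  ✓accept
'b' @ 2: {1,5,6,7}  ✓accept
'b' @ 3: {1,5,6,7}  ✓accept
'a' @ 4: {1,5,6,7}  ✓accept
'b' @ 5: {1,5,6,7}  ✓accept
final: {1,5,6,7}; accept 1 in set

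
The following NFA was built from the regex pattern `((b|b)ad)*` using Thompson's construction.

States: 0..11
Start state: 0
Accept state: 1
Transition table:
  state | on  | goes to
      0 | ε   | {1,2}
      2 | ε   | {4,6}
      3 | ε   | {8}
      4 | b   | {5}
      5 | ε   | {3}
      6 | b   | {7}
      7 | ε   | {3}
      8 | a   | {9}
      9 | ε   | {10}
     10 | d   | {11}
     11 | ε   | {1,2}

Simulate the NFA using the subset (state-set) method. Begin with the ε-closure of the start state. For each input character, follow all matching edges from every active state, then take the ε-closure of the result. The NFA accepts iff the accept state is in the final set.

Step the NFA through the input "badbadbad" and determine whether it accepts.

S₀ = ε-closure({0}) = {0,1,2,4,6}
'b' @ 1: {3,5,7,8}
'a' @ 2: {9,10}
'd' @ 3: {1,2,4,6,11}  ✓accept
'b' @ 4: {3,5,7,8}
'a' @ 5: {9,10}
'd' @ 6: {1,2,4,6,11}  ✓accept
'b' @ 7: {3,5,7,8}
'a' @ 8: {9,10}
'd' @ 9: {1,2,4,6,11}  ✓accept
after full input: {1,2,4,6,11}  (accept=1 in)

Answer: ACCEPT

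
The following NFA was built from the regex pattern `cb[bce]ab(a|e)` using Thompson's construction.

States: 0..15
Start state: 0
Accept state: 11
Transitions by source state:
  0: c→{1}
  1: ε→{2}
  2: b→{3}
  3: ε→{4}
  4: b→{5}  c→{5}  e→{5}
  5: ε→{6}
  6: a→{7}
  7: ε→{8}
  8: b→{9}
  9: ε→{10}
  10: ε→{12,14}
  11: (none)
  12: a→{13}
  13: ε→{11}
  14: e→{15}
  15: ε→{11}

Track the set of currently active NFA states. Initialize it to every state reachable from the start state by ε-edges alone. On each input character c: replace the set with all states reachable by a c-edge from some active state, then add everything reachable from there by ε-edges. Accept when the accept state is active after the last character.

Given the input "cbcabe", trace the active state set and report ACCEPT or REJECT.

start: ε-closure({0}) = {0}
'c' @ 1: {1,2}
'b' @ 2: {3,4}
'c' @ 3: {5,6}
'a' @ 4: {7,8}
'b' @ 5: {9,10,12,14}
'e' @ 6: {11,15}  (accept∈set)
final: {11,15}; accept 11 in set

Answer: ACCEPT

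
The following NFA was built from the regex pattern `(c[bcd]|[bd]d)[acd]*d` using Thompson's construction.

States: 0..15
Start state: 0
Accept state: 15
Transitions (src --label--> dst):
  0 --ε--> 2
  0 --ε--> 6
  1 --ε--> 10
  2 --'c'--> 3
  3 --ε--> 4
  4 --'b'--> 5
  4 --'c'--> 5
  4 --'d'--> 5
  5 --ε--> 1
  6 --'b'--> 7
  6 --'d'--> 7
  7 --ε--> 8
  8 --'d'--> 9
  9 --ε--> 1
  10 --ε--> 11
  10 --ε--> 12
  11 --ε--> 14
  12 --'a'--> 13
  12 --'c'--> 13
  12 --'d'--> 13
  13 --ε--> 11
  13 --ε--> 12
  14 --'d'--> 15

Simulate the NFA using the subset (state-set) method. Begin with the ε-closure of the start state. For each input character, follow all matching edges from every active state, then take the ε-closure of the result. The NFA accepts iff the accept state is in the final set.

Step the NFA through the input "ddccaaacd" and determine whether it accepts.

Answer: ACCEPT

Steps:
start: ε-closure({0}) = {0,2,6}
'd' @ 1: {7,8}
'd' @ 2: {1,9,10,11,12,14}
'c' @ 3: {11,12,13,14}
'c' @ 4: {11,12,13,14}
'a' @ 5: {11,12,13,14}
'a' @ 6: {11,12,13,14}
'a' @ 7: {11,12,13,14}
'c' @ 8: {11,12,13,14}
'd' @ 9: {11,12,13,14,15}  (accept∈set)
final: {11,12,13,14,15}; accept 15 in set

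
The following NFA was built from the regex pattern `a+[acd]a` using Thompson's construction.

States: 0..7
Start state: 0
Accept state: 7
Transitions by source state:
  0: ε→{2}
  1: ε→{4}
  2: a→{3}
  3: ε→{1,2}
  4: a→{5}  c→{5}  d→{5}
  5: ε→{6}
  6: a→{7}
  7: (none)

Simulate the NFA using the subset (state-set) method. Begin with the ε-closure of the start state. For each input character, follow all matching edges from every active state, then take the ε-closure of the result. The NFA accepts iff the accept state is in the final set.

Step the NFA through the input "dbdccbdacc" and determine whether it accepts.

start: ε-closure({0}) = {0,2}
'd' @ 1: {}  — state set empty
rest 'bdccbdacc' ignored (set empty)
final: {}; accept 7 not in set

Answer: REJECT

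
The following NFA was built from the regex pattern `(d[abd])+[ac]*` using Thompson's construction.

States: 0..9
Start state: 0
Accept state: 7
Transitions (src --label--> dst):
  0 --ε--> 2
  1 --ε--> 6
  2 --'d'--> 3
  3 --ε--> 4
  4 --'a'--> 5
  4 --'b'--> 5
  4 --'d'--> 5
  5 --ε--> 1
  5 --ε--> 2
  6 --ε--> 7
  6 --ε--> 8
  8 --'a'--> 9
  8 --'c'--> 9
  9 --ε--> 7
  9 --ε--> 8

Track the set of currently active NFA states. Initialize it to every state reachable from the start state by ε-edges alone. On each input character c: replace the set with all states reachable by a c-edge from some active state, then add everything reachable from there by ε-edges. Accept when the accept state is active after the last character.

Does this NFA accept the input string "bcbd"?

Answer: REJECT

Steps:
initial (ε-close {0}): {0,2}
'b' @ 1: {}  — state set empty
rest 'cbd' ignored (set empty)
final: {}; accept 7 not in set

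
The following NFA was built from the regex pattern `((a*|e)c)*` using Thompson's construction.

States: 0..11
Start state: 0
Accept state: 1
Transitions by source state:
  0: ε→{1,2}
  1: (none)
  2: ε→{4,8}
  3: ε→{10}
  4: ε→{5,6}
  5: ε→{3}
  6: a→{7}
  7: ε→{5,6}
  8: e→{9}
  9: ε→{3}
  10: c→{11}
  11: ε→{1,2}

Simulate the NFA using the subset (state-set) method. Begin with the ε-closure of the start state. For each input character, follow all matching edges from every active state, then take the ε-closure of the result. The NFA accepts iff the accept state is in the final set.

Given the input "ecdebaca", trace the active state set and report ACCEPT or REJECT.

initial (ε-close {0}): {0,1,2,3,4,5,6,8,10}
'e' @ 1: {3,9,10}
'c' @ 2: {1,2,3,4,5,6,8,10,11}  (accept∈set)
'd' @ 3: {}  — no active states
rest 'ebaca' ignored (set empty)
after full input: {}  (accept=1 not in)

Answer: REJECT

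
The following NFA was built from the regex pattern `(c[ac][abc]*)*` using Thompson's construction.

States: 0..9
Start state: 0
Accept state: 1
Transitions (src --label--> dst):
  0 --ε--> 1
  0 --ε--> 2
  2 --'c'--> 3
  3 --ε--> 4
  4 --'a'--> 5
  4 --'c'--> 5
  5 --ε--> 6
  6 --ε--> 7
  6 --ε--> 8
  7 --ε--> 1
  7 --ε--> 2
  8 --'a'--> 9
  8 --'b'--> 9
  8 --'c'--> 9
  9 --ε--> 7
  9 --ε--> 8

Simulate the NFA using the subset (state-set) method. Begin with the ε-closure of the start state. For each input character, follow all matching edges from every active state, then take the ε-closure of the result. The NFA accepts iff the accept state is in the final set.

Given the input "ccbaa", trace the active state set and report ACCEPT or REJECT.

Answer: ACCEPT

Derivation:
start: ε-closure({0}) = {0,1,2}
'c' @ 1: {3,4}
'c' @ 2: {1,2,5,6,7,8}  (accept∈set)
'b' @ 3: {1,2,7,8,9}  (accept∈set)
'a' @ 4: {1,2,7,8,9}  (accept∈set)
'a' @ 5: {1,2,7,8,9}  (accept∈set)
end set {1,2,7,8,9} — state 1 in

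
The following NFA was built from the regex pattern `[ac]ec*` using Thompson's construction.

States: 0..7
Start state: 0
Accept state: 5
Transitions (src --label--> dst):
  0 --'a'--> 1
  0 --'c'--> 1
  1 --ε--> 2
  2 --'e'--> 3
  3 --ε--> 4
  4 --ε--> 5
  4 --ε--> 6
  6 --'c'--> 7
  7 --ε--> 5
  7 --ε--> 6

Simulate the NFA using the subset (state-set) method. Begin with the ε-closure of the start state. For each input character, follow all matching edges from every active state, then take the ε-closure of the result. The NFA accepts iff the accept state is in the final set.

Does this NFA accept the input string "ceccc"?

Answer: ACCEPT

Steps:
initial (ε-close {0}): {0}
'c' @ 1: {1,2}
'e' @ 2: {3,4,5,6}  (accept∈set)
'c' @ 3: {5,6,7}  (accept∈set)
'c' @ 4: {5,6,7}  (accept∈set)
'c' @ 5: {5,6,7}  (accept∈set)
end set {5,6,7} — state 5 in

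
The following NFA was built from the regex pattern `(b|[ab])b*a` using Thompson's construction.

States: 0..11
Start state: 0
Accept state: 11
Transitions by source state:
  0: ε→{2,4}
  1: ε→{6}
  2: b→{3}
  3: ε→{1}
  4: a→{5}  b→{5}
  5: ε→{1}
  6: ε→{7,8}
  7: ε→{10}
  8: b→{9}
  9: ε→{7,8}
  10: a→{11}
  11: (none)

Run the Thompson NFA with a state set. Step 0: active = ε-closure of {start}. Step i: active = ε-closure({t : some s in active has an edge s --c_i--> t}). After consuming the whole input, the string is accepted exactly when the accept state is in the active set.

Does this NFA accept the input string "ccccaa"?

S₀ = ε-closure({0}) = {0,2,4}
'c' @ 1: {}  — no active states
rest 'cccaa' ignored (set empty)
after full input: {}  (accept=11 not in)

Answer: REJECT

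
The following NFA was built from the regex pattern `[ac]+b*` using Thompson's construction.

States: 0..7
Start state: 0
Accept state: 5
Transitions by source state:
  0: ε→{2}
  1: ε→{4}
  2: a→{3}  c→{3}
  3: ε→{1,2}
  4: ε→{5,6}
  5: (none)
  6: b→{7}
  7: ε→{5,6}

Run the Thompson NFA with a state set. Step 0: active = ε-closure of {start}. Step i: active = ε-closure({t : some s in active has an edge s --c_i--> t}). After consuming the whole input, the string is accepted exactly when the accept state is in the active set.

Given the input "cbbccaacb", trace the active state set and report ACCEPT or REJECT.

start: ε-closure({0}) = {0,2}
'c' @ 1: {1,2,3,4,5,6}  ✓accept
'b' @ 2: {5,6,7}  ✓accept
'b' @ 3: {5,6,7}  ✓accept
'c' @ 4: {}  — dead — no transitions
rest 'caacb' ignored (set empty)
after full input: {}  (accept=5 not in)

Answer: REJECT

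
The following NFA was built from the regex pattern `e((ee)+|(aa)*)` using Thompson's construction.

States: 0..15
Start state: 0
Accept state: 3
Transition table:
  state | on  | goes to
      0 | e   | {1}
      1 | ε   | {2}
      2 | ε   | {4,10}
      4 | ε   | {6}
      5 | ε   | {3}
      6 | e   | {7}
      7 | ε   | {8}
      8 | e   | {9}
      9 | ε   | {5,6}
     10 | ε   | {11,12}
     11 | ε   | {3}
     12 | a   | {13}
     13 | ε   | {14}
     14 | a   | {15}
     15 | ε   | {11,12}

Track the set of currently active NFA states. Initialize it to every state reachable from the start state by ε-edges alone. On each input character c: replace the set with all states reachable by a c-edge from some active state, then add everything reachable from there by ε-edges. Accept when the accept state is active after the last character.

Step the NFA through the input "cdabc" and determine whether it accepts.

Answer: REJECT

Trace:
start: ε-closure({0}) = {0}
'c' @ 1: {}  — dead — no transitions
rest 'dabc' ignored (set empty)
end set {} — state 3 not in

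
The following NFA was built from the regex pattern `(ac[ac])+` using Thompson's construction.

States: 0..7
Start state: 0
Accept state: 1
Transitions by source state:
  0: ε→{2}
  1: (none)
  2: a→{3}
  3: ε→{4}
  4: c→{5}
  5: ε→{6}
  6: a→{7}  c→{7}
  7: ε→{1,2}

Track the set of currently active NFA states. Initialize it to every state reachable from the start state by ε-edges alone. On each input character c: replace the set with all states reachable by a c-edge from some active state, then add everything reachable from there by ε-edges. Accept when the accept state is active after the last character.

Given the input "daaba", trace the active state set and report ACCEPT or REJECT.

start: ε-closure({0}) = {0,2}
'd' @ 1: {}  — dead — no transitions
rest 'aaba' ignored (set empty)
end set {} — state 1 not in

Answer: REJECT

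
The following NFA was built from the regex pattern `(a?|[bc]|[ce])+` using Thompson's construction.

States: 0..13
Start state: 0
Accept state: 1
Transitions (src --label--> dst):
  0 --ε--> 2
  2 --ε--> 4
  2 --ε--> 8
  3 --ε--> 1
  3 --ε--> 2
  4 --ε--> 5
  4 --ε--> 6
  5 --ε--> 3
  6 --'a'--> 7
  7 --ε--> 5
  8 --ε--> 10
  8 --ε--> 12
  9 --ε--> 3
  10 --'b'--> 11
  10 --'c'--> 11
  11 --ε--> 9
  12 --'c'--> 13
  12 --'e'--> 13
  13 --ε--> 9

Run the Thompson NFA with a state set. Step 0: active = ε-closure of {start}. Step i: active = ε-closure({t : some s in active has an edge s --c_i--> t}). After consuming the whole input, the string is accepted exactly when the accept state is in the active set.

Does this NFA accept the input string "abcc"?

Answer: ACCEPT

Derivation:
S₀ = ε-closure({0}) = {0,1,2,3,4,5,6,8,10,12}
'a' @ 1: {1,2,3,4,5,6,7,8,10,12}  [accepting]
'b' @ 2: {1,2,3,4,5,6,8,9,10,11,12}  [accepting]
'c' @ 3: {1,2,3,4,5,6,8,9,10,11,12,13}  [accepting]
'c' @ 4: {1,2,3,4,5,6,8,9,10,11,12,13}  [accepting]
end set {1,2,3,4,5,6,8,9,10,11,12,13} — state 1 in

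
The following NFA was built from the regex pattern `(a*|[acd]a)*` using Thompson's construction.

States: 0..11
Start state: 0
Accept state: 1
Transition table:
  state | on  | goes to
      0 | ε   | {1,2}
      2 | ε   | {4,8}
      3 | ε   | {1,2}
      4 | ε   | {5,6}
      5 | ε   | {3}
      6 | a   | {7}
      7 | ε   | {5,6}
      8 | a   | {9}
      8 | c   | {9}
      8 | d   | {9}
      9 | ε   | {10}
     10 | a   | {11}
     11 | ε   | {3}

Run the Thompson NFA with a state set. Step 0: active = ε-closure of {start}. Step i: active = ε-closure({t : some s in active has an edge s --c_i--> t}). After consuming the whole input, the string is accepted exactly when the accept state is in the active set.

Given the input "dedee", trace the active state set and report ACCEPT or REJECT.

start: ε-closure({0}) = {0,1,2,3,4,5,6,8}
'd' @ 1: {9,10}
'e' @ 2: {}  — no active states
rest 'dee' ignored (set empty)
after full input: {}  (accept=1 not in)

Answer: REJECT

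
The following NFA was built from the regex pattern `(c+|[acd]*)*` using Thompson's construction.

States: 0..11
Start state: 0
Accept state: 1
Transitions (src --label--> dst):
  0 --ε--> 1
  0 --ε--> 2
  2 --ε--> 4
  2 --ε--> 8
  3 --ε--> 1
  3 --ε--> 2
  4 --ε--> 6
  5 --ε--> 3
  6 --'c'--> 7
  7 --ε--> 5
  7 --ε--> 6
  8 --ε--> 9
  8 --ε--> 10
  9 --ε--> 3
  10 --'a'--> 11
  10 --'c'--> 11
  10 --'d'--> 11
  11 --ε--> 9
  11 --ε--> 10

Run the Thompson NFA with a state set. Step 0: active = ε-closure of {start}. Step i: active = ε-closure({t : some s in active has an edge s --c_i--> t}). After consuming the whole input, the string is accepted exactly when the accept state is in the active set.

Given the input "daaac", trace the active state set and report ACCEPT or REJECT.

start: ε-closure({0}) = {0,1,2,3,4,6,8,9,10}
'd' @ 1: {1,2,3,4,6,8,9,10,11}  ✓accept
'a' @ 2: {1,2,3,4,6,8,9,10,11}  ✓accept
'a' @ 3: {1,2,3,4,6,8,9,10,11}  ✓accept
'a' @ 4: {1,2,3,4,6,8,9,10,11}  ✓accept
'c' @ 5: {1,2,3,4,5,6,7,8,9,10,11}  ✓accept
after full input: {1,2,3,4,5,6,7,8,9,10,11}  (accept=1 in)

Answer: ACCEPT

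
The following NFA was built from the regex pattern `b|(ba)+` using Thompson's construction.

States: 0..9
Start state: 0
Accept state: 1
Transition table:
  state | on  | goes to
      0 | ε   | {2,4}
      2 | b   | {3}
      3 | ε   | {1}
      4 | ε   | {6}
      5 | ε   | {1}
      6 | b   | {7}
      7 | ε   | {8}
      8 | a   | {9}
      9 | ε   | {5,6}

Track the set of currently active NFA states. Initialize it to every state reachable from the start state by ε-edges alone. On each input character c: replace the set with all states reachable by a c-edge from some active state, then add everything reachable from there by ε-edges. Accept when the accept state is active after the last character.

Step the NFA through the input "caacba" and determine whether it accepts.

initial (ε-close {0}): {0,2,4,6}
'c' @ 1: {}  — no active states
rest 'aacba' ignored (set empty)
end set {} — state 1 not in

Answer: REJECT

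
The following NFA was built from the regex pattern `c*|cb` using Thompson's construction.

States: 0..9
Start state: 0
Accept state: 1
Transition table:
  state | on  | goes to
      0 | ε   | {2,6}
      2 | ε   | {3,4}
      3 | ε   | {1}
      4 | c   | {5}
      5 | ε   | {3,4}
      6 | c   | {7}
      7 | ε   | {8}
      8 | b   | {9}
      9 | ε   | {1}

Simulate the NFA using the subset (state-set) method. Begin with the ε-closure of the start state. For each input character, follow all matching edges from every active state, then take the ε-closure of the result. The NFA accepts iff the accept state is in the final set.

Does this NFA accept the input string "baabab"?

Answer: REJECT

Steps:
start: ε-closure({0}) = {0,1,2,3,4,6}
'b' @ 1: {}  — state set empty
rest 'aabab' ignored (set empty)
after full input: {}  (accept=1 not in)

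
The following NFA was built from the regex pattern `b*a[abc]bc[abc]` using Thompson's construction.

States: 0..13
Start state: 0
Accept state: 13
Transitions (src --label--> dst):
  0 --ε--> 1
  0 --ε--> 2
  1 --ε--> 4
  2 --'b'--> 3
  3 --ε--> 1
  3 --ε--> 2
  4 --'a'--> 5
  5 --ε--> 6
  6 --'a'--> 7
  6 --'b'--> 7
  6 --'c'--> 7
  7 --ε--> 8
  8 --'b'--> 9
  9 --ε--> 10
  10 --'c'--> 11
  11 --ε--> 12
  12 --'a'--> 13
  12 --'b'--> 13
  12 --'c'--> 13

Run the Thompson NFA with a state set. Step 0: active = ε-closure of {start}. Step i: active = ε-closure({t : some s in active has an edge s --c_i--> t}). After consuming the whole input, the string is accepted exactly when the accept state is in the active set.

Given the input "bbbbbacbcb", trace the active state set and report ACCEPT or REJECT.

Answer: ACCEPT

Steps:
S₀ = ε-closure({0}) = {0,1,2,4}
'b' @ 1: {1,2,3,4}
'b' @ 2: {1,2,3,4}
'b' @ 3: {1,2,3,4}
'b' @ 4: {1,2,3,4}
'b' @ 5: {1,2,3,4}
'a' @ 6: {5,6}
'c' @ 7: {7,8}
'b' @ 8: {9,10}
'c' @ 9: {11,12}
'b' @ 10: {13}  ✓accept
final: {13}; accept 13 in set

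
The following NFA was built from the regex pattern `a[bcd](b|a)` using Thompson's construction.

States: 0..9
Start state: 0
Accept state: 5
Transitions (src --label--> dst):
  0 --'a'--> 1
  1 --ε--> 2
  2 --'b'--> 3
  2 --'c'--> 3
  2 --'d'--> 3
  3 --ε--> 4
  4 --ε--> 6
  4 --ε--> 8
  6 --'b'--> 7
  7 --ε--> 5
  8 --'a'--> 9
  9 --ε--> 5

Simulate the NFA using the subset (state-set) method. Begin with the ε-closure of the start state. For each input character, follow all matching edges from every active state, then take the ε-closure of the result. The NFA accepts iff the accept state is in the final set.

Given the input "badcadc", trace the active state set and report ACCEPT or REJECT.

S₀ = ε-closure({0}) = {0}
'b' @ 1: {}  — dead — no transitions
rest 'adcadc' ignored (set empty)
end set {} — state 5 not in

Answer: REJECT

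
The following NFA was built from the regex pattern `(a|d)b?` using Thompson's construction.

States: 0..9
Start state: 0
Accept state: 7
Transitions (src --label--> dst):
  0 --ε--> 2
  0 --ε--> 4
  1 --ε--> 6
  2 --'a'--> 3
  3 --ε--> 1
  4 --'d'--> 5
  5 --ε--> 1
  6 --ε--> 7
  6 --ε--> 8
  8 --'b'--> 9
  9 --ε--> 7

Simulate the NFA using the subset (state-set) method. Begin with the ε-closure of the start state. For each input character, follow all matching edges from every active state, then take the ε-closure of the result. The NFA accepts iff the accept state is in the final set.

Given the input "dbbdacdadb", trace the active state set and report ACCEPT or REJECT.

initial (ε-close {0}): {0,2,4}
'd' @ 1: {1,5,6,7,8}  [accepting]
'b' @ 2: {7,9}  [accepting]
'b' @ 3: {}  — state set empty
rest 'dacdadb' ignored (set empty)
end set {} — state 7 not in

Answer: REJECT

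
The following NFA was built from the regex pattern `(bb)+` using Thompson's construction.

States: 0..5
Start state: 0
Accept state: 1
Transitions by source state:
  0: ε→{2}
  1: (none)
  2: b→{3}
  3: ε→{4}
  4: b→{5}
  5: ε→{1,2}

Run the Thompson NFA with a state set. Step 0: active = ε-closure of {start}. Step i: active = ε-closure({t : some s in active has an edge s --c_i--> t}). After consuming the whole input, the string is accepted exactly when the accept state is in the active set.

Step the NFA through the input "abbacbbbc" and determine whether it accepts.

S₀ = ε-closure({0}) = {0,2}
'a' @ 1: {}  — dead — no transitions
rest 'bbacbbbc' ignored (set empty)
final: {}; accept 1 not in set

Answer: REJECT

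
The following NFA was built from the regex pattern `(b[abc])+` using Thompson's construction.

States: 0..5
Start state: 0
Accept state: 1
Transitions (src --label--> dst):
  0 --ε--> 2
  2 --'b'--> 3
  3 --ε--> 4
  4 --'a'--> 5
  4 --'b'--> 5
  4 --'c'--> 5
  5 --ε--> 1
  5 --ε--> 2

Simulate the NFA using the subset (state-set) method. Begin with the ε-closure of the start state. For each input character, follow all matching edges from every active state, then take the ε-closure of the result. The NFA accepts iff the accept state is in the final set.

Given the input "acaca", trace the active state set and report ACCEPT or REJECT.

initial (ε-close {0}): {0,2}
'a' @ 1: {}  — state set empty
rest 'caca' ignored (set empty)
final: {}; accept 1 not in set

Answer: REJECT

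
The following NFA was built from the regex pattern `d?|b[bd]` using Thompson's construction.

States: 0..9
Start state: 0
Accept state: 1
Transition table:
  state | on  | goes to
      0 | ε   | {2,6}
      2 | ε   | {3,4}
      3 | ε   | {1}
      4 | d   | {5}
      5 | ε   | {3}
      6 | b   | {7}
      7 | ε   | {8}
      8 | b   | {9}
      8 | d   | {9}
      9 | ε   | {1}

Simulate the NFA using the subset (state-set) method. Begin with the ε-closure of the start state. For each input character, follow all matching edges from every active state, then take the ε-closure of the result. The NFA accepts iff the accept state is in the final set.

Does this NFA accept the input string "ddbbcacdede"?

Answer: REJECT

Steps:
initial (ε-close {0}): {0,1,2,3,4,6}
'd' @ 1: {1,3,5}  (accept∈set)
'd' @ 2: {}  — state set empty
rest 'bbcacdede' ignored (set empty)
after full input: {}  (accept=1 not in)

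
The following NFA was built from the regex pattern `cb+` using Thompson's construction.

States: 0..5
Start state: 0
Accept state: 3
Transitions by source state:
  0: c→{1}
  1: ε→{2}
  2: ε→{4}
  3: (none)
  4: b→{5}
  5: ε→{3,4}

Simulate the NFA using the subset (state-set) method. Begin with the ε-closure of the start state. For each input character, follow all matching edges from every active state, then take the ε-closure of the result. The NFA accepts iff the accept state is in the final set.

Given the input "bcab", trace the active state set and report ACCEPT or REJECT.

S₀ = ε-closure({0}) = {0}
'b' @ 1: {}  — no active states
rest 'cab' ignored (set empty)
end set {} — state 3 not in

Answer: REJECT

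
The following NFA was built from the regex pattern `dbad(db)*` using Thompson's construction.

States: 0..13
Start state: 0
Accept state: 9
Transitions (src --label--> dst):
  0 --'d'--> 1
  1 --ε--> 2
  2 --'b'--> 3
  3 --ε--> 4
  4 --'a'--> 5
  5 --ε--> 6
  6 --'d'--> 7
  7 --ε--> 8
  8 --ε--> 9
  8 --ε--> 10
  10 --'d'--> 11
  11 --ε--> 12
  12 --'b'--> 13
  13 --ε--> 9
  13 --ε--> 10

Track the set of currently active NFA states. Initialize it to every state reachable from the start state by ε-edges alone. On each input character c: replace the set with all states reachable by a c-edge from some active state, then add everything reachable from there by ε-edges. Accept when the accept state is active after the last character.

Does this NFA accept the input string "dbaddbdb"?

Answer: ACCEPT

Derivation:
start: ε-closure({0}) = {0}
'd' @ 1: {1,2}
'b' @ 2: {3,4}
'a' @ 3: {5,6}
'd' @ 4: {7,8,9,10}  ✓accept
'd' @ 5: {11,12}
'b' @ 6: {9,10,13}  ✓accept
'd' @ 7: {11,12}
'b' @ 8: {9,10,13}  ✓accept
after full input: {9,10,13}  (accept=9 in)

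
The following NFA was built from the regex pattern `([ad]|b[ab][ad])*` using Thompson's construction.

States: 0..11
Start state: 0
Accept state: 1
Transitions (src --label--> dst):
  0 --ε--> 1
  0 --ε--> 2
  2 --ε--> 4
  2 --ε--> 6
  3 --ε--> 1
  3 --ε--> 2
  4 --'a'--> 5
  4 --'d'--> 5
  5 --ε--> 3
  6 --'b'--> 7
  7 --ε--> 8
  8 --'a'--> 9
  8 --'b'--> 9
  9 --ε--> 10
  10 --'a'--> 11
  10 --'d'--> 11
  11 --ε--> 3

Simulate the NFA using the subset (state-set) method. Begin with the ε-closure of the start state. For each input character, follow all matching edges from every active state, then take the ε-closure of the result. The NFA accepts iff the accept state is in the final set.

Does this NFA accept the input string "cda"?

Answer: REJECT

Derivation:
initial (ε-close {0}): {0,1,2,4,6}
'c' @ 1: {}  — no active states
rest 'da' ignored (set empty)
end set {} — state 1 not in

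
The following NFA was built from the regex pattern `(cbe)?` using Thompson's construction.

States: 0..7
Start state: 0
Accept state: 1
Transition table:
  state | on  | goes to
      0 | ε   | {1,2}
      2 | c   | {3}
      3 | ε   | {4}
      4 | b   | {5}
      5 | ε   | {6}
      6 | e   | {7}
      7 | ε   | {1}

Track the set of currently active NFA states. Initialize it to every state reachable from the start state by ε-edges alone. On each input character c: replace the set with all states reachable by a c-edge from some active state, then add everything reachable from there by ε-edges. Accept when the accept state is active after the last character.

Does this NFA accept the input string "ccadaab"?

Answer: REJECT

Derivation:
initial (ε-close {0}): {0,1,2}
'c' @ 1: {3,4}
'c' @ 2: {}  — dead — no transitions
rest 'adaab' ignored (set empty)
end set {} — state 1 not in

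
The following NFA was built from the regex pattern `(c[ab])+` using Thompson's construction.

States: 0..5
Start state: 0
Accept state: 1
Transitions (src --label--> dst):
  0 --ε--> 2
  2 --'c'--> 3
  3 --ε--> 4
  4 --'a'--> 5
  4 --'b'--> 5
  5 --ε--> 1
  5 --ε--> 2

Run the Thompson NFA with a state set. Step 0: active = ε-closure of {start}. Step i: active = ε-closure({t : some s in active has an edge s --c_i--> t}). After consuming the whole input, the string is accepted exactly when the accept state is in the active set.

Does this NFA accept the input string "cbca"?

Answer: ACCEPT

Trace:
initial (ε-close {0}): {0,2}
'c' @ 1: {3,4}
'b' @ 2: {1,2,5}  [accepting]
'c' @ 3: {3,4}
'a' @ 4: {1,2,5}  [accepting]
end set {1,2,5} — state 1 in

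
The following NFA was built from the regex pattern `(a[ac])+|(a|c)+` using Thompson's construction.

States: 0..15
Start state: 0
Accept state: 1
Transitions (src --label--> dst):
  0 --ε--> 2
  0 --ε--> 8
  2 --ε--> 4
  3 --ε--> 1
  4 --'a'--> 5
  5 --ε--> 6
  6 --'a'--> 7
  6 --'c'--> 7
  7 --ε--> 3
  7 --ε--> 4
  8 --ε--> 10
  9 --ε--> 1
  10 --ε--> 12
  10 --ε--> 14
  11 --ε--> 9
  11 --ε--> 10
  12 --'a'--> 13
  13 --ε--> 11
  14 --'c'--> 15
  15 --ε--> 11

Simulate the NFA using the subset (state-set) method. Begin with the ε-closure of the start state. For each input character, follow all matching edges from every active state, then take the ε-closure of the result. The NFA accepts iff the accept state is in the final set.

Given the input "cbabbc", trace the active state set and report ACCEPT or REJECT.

S₀ = ε-closure({0}) = {0,2,4,8,10,12,14}
'c' @ 1: {1,9,10,11,12,14,15}  [accepting]
'b' @ 2: {}  — dead — no transitions
rest 'abbc' ignored (set empty)
final: {}; accept 1 not in set

Answer: REJECT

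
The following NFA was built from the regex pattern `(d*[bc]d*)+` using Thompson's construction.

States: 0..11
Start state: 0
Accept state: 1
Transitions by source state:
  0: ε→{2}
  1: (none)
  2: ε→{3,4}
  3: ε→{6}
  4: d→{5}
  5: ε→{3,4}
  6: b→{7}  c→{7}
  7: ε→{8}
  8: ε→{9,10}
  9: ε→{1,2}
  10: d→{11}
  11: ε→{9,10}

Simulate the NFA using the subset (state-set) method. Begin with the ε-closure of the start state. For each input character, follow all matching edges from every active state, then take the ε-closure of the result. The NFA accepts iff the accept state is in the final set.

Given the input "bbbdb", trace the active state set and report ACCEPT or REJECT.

S₀ = ε-closure({0}) = {0,2,3,4,6}
'b' @ 1: {1,2,3,4,6,7,8,9,10}  [accepting]
'b' @ 2: {1,2,3,4,6,7,8,9,10}  [accepting]
'b' @ 3: {1,2,3,4,6,7,8,9,10}  [accepting]
'd' @ 4: {1,2,3,4,5,6,9,10,11}  [accepting]
'b' @ 5: {1,2,3,4,6,7,8,9,10}  [accepting]
after full input: {1,2,3,4,6,7,8,9,10}  (accept=1 in)

Answer: ACCEPT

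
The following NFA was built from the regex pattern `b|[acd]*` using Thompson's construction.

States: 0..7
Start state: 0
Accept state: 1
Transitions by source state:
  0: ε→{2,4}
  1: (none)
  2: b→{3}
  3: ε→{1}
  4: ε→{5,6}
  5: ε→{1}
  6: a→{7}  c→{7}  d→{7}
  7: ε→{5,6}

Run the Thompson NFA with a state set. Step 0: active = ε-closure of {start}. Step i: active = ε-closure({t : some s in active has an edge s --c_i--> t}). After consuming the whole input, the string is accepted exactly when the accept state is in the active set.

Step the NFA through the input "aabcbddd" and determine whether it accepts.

Answer: REJECT

Trace:
S₀ = ε-closure({0}) = {0,1,2,4,5,6}
'a' @ 1: {1,5,6,7}  [accepting]
'a' @ 2: {1,5,6,7}  [accepting]
'b' @ 3: {}  — no active states
rest 'cbddd' ignored (set empty)
end set {} — state 1 not in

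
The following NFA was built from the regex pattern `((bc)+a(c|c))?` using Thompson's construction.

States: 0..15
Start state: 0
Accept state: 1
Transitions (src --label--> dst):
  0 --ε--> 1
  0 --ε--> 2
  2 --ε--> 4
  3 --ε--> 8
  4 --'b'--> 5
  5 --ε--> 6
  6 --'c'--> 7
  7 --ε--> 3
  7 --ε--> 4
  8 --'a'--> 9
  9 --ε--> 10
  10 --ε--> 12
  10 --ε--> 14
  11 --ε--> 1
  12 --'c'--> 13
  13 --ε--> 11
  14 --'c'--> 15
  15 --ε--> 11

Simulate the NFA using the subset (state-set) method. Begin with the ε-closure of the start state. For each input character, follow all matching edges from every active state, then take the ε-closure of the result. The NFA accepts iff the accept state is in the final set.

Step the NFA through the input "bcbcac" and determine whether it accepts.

Answer: ACCEPT

Steps:
S₀ = ε-closure({0}) = {0,1,2,4}
'b' @ 1: {5,6}
'c' @ 2: {3,4,7,8}
'b' @ 3: {5,6}
'c' @ 4: {3,4,7,8}
'a' @ 5: {9,10,12,14}
'c' @ 6: {1,11,13,15}  (accept∈set)
after full input: {1,11,13,15}  (accept=1 in)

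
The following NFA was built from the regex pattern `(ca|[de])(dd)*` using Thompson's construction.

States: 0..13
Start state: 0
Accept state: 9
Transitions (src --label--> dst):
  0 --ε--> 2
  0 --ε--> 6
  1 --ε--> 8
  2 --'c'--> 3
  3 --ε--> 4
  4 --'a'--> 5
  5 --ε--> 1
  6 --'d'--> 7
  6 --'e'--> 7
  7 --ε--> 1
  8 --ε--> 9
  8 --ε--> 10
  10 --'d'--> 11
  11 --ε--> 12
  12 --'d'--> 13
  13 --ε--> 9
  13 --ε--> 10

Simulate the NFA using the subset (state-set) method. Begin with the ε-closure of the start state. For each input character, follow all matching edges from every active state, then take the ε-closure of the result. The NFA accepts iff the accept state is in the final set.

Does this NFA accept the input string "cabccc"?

start: ε-closure({0}) = {0,2,6}
'c' @ 1: {3,4}
'a' @ 2: {1,5,8,9,10}  [accepting]
'b' @ 3: {}  — state set empty
rest 'ccc' ignored (set empty)
end set {} — state 9 not in

Answer: REJECT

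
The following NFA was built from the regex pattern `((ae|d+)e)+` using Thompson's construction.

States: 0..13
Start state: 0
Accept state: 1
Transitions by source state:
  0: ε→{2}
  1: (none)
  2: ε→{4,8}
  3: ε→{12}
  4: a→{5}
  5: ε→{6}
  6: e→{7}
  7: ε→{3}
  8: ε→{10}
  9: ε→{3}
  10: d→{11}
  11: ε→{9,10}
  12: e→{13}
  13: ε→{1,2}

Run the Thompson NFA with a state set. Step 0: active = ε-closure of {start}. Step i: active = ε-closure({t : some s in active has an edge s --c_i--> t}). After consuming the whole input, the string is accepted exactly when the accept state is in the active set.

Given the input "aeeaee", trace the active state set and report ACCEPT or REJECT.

start: ε-closure({0}) = {0,2,4,8,10}
'a' @ 1: {5,6}
'e' @ 2: {3,7,12}
'e' @ 3: {1,2,4,8,10,13}  ✓accept
'a' @ 4: {5,6}
'e' @ 5: {3,7,12}
'e' @ 6: {1,2,4,8,10,13}  ✓accept
final: {1,2,4,8,10,13}; accept 1 in set

Answer: ACCEPT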